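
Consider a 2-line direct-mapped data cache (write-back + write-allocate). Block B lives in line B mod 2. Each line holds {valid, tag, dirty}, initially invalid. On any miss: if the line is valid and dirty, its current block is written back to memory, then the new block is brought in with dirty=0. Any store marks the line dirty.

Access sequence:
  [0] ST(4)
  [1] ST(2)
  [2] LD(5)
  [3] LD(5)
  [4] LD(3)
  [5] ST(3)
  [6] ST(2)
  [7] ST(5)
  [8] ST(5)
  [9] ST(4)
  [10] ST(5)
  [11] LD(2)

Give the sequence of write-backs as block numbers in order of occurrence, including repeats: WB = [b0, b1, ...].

WB = [4, 3, 2, 4]

  0 | W B4 → L0 miss [D]
  1 | W B2 → L0 miss wb→B4 [D]
  2 | R B5 → L1 miss [-]
  3 | R B5 → L1 hit [-]
  4 | R B3 → L1 miss [-]
  5 | W B3 → L1 hit [D]
  6 | W B2 → L0 hit [D]
  7 | W B5 → L1 miss wb→B3 [D]
  8 | W B5 → L1 hit [D]
  9 | W B4 → L0 miss wb→B2 [D]
  10 | W B5 → L1 hit [D]
  11 | R B2 → L0 miss wb→B4 [-]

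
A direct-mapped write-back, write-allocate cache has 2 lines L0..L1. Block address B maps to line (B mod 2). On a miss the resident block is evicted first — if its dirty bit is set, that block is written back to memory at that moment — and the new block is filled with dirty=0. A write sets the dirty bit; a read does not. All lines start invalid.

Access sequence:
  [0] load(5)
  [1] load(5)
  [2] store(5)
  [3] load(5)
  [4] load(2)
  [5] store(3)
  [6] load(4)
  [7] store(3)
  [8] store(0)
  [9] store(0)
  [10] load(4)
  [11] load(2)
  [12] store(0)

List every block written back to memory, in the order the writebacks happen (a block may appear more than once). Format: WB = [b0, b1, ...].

  0 | R B5 → L1 miss [-]
  1 | R B5 → L1 hit [-]
  2 | W B5 → L1 hit [D]
  3 | R B5 → L1 hit [D]
  4 | R B2 → L0 miss [-]
  5 | W B3 → L1 miss wb→B5 [D]
  6 | R B4 → L0 miss [-]
  7 | W B3 → L1 hit [D]
  8 | W B0 → L0 miss [D]
  9 | W B0 → L0 hit [D]
  10 | R B4 → L0 miss wb→B0 [-]
  11 | R B2 → L0 miss [-]
  12 | W B0 → L0 miss [D]

WB = [5, 0]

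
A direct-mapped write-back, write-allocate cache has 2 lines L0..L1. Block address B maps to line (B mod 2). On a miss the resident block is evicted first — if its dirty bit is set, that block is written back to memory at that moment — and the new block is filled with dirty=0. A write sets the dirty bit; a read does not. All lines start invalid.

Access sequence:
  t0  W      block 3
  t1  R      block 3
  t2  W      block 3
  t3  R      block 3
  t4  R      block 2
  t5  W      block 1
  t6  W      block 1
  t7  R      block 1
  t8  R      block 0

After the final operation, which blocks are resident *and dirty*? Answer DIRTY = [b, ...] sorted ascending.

  0 | W B3 → L1 miss [D]
  1 | R B3 → L1 hit [D]
  2 | W B3 → L1 hit [D]
  3 | R B3 → L1 hit [D]
  4 | R B2 → L0 miss [-]
  5 | W B1 → L1 miss wb→B3 [D]
  6 | W B1 → L1 hit [D]
  7 | R B1 → L1 hit [D]
  8 | R B0 → L0 miss [-]

DIRTY = [1]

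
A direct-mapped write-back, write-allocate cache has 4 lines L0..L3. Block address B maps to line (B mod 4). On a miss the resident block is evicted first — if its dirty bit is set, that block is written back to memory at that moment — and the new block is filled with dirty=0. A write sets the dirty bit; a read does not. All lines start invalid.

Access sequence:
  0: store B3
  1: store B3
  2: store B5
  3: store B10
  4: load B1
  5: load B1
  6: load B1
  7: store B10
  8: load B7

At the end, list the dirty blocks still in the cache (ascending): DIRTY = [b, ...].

0: W B3 -> L3 miss  d=D]
1: W B3 -> L3 hit  d=D]
2: W B5 -> L1 miss  d=D]
3: W B10 -> L2 miss  d=D]
4: R B1 -> L1 miss wb->B5  d=-]
5: R B1 -> L1 hit  d=-]
6: R B1 -> L1 hit  d=-]
7: W B10 -> L2 hit  d=D]
8: R B7 -> L3 miss wb->B3  d=-]

DIRTY = [10]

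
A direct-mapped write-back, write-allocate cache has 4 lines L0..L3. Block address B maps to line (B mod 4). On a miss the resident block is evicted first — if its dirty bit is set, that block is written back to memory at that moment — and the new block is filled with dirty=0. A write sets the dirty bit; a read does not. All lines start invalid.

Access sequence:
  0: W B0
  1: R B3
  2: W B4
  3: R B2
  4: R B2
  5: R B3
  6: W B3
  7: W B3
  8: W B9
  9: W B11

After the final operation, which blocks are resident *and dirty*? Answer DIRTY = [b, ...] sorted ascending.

0: W B0 → L0 miss [D]
1: R B3 → L3 miss [-]
2: W B4 → L0 miss wb→B0 [D]
3: R B2 → L2 miss [-]
4: R B2 → L2 hit [-]
5: R B3 → L3 hit [-]
6: W B3 → L3 hit [D]
7: W B3 → L3 hit [D]
8: W B9 → L1 miss [D]
9: W B11 → L3 miss wb→B3 [D]

DIRTY = [4, 9, 11]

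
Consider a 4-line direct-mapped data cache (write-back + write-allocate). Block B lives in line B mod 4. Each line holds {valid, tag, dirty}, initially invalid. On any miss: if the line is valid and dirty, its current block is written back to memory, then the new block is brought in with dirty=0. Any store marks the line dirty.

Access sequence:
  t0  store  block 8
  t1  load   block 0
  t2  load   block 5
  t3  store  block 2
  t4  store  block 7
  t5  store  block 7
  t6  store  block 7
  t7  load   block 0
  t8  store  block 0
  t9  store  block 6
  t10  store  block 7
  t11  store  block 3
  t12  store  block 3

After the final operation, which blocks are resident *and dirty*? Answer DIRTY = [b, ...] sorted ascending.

  0 | W B8 → L0 miss [D]
  1 | R B0 → L0 miss wb→B8 [-]
  2 | R B5 → L1 miss [-]
  3 | W B2 → L2 miss [D]
  4 | W B7 → L3 miss [D]
  5 | W B7 → L3 hit [D]
  6 | W B7 → L3 hit [D]
  7 | R B0 → L0 hit [-]
  8 | W B0 → L0 hit [D]
  9 | W B6 → L2 miss wb→B2 [D]
  10 | W B7 → L3 hit [D]
  11 | W B3 → L3 miss wb→B7 [D]
  12 | W B3 → L3 hit [D]

DIRTY = [0, 3, 6]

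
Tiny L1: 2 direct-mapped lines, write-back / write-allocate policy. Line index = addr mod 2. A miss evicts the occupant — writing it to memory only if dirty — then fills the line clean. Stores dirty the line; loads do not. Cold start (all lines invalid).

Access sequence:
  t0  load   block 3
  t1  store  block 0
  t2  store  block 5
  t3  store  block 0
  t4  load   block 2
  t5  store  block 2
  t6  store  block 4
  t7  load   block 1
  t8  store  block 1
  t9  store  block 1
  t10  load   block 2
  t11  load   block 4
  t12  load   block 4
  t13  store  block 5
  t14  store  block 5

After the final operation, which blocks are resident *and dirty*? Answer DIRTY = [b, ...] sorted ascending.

DIRTY = [5]

0: R B3 → L1 miss [-]
1: W B0 → L0 miss [D]
2: W B5 → L1 miss [D]
3: W B0 → L0 hit [D]
4: R B2 → L0 miss wb→B0 [-]
5: W B2 → L0 hit [D]
6: W B4 → L0 miss wb→B2 [D]
7: R B1 → L1 miss wb→B5 [-]
8: W B1 → L1 hit [D]
9: W B1 → L1 hit [D]
10: R B2 → L0 miss wb→B4 [-]
11: R B4 → L0 miss [-]
12: R B4 → L0 hit [-]
13: W B5 → L1 miss wb→B1 [D]
14: W B5 → L1 hit [D]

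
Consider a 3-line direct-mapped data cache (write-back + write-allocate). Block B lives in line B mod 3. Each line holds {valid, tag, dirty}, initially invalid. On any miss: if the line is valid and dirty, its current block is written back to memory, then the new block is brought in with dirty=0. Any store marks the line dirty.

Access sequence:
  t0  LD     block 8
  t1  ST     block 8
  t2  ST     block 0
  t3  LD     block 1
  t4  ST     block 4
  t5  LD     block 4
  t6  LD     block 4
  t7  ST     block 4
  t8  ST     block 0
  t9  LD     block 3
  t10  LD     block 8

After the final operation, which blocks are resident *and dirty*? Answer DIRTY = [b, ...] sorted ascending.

0: R B8 → L2 miss [-]
1: W B8 → L2 hit [D]
2: W B0 → L0 miss [D]
3: R B1 → L1 miss [-]
4: W B4 → L1 miss [D]
5: R B4 → L1 hit [D]
6: R B4 → L1 hit [D]
7: W B4 → L1 hit [D]
8: W B0 → L0 hit [D]
9: R B3 → L0 miss wb→B0 [-]
10: R B8 → L2 hit [D]

DIRTY = [4, 8]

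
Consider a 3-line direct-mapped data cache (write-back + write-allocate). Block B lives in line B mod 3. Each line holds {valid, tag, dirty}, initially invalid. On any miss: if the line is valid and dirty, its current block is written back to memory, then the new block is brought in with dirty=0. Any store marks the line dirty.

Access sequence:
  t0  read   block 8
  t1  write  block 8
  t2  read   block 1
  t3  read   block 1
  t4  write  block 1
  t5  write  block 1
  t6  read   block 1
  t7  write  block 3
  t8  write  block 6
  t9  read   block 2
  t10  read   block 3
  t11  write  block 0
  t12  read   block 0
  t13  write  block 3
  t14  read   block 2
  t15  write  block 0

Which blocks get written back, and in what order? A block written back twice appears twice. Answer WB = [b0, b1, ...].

0: R B8 → L2 miss [-]
1: W B8 → L2 hit [D]
2: R B1 → L1 miss [-]
3: R B1 → L1 hit [-]
4: W B1 → L1 hit [D]
5: W B1 → L1 hit [D]
6: R B1 → L1 hit [D]
7: W B3 → L0 miss [D]
8: W B6 → L0 miss wb→B3 [D]
9: R B2 → L2 miss wb→B8 [-]
10: R B3 → L0 miss wb→B6 [-]
11: W B0 → L0 miss [D]
12: R B0 → L0 hit [D]
13: W B3 → L0 miss wb→B0 [D]
14: R B2 → L2 hit [-]
15: W B0 → L0 miss wb→B3 [D]

WB = [3, 8, 6, 0, 3]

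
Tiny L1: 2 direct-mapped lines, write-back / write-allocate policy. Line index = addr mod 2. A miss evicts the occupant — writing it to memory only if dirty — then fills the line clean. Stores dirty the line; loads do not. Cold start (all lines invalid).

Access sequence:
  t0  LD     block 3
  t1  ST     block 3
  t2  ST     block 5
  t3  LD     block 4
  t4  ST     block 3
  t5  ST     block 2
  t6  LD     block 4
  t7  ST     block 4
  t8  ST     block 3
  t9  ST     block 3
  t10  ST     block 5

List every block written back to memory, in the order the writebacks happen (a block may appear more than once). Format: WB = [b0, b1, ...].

WB = [3, 5, 2, 3]

0: R B3 → L1 miss [-]
1: W B3 → L1 hit [D]
2: W B5 → L1 miss wb→B3 [D]
3: R B4 → L0 miss [-]
4: W B3 → L1 miss wb→B5 [D]
5: W B2 → L0 miss [D]
6: R B4 → L0 miss wb→B2 [-]
7: W B4 → L0 hit [D]
8: W B3 → L1 hit [D]
9: W B3 → L1 hit [D]
10: W B5 → L1 miss wb→B3 [D]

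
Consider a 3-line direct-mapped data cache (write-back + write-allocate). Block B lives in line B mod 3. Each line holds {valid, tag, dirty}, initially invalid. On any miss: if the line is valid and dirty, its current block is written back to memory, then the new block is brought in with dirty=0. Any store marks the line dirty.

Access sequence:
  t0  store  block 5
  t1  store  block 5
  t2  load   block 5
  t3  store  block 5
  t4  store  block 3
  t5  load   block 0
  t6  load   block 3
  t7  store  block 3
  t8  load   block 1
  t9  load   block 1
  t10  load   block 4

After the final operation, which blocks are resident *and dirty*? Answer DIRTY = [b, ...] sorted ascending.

DIRTY = [3, 5]

0: W B5 -> L2 miss  d=D]
1: W B5 -> L2 hit  d=D]
2: R B5 -> L2 hit  d=D]
3: W B5 -> L2 hit  d=D]
4: W B3 -> L0 miss  d=D]
5: R B0 -> L0 miss wb->B3  d=-]
6: R B3 -> L0 miss  d=-]
7: W B3 -> L0 hit  d=D]
8: R B1 -> L1 miss  d=-]
9: R B1 -> L1 hit  d=-]
10: R B4 -> L1 miss  d=-]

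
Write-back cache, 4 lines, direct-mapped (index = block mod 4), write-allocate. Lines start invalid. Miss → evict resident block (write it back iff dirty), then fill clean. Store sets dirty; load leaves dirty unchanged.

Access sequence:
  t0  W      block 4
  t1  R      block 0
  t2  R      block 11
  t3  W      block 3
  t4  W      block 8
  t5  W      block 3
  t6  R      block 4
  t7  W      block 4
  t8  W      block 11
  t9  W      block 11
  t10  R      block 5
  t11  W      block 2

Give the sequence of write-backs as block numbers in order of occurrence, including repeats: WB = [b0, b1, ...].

WB = [4, 8, 3]

  0 | W B4 → L0 miss [D]
  1 | R B0 → L0 miss wb→B4 [-]
  2 | R B11 → L3 miss [-]
  3 | W B3 → L3 miss [D]
  4 | W B8 → L0 miss [D]
  5 | W B3 → L3 hit [D]
  6 | R B4 → L0 miss wb→B8 [-]
  7 | W B4 → L0 hit [D]
  8 | W B11 → L3 miss wb→B3 [D]
  9 | W B11 → L3 hit [D]
  10 | R B5 → L1 miss [-]
  11 | W B2 → L2 miss [D]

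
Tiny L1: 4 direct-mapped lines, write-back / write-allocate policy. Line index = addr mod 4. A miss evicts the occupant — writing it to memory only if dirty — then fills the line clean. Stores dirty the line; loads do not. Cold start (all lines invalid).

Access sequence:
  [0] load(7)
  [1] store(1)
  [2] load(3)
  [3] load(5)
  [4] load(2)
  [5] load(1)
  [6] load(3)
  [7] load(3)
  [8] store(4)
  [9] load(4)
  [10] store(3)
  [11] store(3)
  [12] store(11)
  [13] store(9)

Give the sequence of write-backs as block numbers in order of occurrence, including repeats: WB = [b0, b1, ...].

WB = [1, 3]

0: R B7 -> L3 miss  d=-]
1: W B1 -> L1 miss  d=D]
2: R B3 -> L3 miss  d=-]
3: R B5 -> L1 miss wb->B1  d=-]
4: R B2 -> L2 miss  d=-]
5: R B1 -> L1 miss  d=-]
6: R B3 -> L3 hit  d=-]
7: R B3 -> L3 hit  d=-]
8: W B4 -> L0 miss  d=D]
9: R B4 -> L0 hit  d=D]
10: W B3 -> L3 hit  d=D]
11: W B3 -> L3 hit  d=D]
12: W B11 -> L3 miss wb->B3  d=D]
13: W B9 -> L1 miss  d=D]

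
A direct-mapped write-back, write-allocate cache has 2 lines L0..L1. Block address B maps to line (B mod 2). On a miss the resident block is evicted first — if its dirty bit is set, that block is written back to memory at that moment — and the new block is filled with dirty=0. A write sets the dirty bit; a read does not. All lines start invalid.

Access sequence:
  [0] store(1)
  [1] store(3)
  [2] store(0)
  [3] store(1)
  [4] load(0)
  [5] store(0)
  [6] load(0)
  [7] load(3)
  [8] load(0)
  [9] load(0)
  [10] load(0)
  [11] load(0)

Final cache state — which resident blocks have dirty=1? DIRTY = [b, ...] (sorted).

DIRTY = [0]

0: W B1 → L1 miss [D]
1: W B3 → L1 miss wb→B1 [D]
2: W B0 → L0 miss [D]
3: W B1 → L1 miss wb→B3 [D]
4: R B0 → L0 hit [D]
5: W B0 → L0 hit [D]
6: R B0 → L0 hit [D]
7: R B3 → L1 miss wb→B1 [-]
8: R B0 → L0 hit [D]
9: R B0 → L0 hit [D]
10: R B0 → L0 hit [D]
11: R B0 → L0 hit [D]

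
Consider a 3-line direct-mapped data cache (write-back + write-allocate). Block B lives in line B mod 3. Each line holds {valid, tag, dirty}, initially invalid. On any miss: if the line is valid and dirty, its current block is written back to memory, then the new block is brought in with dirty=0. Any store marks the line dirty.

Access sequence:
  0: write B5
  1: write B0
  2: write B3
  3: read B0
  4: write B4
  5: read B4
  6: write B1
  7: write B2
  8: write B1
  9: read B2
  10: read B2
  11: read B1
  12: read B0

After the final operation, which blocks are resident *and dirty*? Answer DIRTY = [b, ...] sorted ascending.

DIRTY = [1, 2]

0: W B5 → L2 miss [D]
1: W B0 → L0 miss [D]
2: W B3 → L0 miss wb→B0 [D]
3: R B0 → L0 miss wb→B3 [-]
4: W B4 → L1 miss [D]
5: R B4 → L1 hit [D]
6: W B1 → L1 miss wb→B4 [D]
7: W B2 → L2 miss wb→B5 [D]
8: W B1 → L1 hit [D]
9: R B2 → L2 hit [D]
10: R B2 → L2 hit [D]
11: R B1 → L1 hit [D]
12: R B0 → L0 hit [-]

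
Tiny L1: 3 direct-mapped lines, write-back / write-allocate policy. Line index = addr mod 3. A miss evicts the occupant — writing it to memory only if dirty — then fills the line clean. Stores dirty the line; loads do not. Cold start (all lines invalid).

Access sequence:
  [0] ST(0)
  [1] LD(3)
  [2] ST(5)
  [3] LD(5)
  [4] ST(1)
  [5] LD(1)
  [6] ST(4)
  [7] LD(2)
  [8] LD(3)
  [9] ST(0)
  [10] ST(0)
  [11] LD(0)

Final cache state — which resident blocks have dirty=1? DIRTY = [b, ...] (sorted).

0: W B0 -> L0 miss  d=D]
1: R B3 -> L0 miss wb->B0  d=-]
2: W B5 -> L2 miss  d=D]
3: R B5 -> L2 hit  d=D]
4: W B1 -> L1 miss  d=D]
5: R B1 -> L1 hit  d=D]
6: W B4 -> L1 miss wb->B1  d=D]
7: R B2 -> L2 miss wb->B5  d=-]
8: R B3 -> L0 hit  d=-]
9: W B0 -> L0 miss  d=D]
10: W B0 -> L0 hit  d=D]
11: R B0 -> L0 hit  d=D]

DIRTY = [0, 4]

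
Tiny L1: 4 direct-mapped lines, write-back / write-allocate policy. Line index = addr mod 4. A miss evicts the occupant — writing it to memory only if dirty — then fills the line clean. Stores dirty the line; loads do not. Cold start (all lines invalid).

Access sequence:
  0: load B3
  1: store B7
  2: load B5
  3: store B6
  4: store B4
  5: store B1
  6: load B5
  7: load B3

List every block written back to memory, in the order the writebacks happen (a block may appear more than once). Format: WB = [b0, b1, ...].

WB = [1, 7]

0: R B3 → L3 miss [-]
1: W B7 → L3 miss [D]
2: R B5 → L1 miss [-]
3: W B6 → L2 miss [D]
4: W B4 → L0 miss [D]
5: W B1 → L1 miss [D]
6: R B5 → L1 miss wb→B1 [-]
7: R B3 → L3 miss wb→B7 [-]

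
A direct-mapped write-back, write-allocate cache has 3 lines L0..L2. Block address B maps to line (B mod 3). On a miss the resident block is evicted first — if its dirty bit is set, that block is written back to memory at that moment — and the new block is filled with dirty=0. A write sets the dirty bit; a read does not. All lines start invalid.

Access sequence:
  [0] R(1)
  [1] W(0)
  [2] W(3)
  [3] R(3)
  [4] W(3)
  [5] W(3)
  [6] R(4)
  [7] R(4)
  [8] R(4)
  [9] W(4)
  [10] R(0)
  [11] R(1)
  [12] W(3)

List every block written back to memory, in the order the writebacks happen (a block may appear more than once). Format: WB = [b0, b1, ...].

WB = [0, 3, 4]

0: R B1 -> L1 miss  d=-]
1: W B0 -> L0 miss  d=D]
2: W B3 -> L0 miss wb->B0  d=D]
3: R B3 -> L0 hit  d=D]
4: W B3 -> L0 hit  d=D]
5: W B3 -> L0 hit  d=D]
6: R B4 -> L1 miss  d=-]
7: R B4 -> L1 hit  d=-]
8: R B4 -> L1 hit  d=-]
9: W B4 -> L1 hit  d=D]
10: R B0 -> L0 miss wb->B3  d=-]
11: R B1 -> L1 miss wb->B4  d=-]
12: W B3 -> L0 miss  d=D]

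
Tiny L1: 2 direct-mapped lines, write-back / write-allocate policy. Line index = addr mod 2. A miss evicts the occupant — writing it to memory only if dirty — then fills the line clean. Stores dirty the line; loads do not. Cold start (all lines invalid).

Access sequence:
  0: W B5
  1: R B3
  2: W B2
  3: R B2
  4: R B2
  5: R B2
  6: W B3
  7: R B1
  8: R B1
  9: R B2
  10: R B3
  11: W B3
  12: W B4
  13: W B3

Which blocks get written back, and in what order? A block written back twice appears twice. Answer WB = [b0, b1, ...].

0: W B5 → L1 miss [D]
1: R B3 → L1 miss wb→B5 [-]
2: W B2 → L0 miss [D]
3: R B2 → L0 hit [D]
4: R B2 → L0 hit [D]
5: R B2 → L0 hit [D]
6: W B3 → L1 hit [D]
7: R B1 → L1 miss wb→B3 [-]
8: R B1 → L1 hit [-]
9: R B2 → L0 hit [D]
10: R B3 → L1 miss [-]
11: W B3 → L1 hit [D]
12: W B4 → L0 miss wb→B2 [D]
13: W B3 → L1 hit [D]

WB = [5, 3, 2]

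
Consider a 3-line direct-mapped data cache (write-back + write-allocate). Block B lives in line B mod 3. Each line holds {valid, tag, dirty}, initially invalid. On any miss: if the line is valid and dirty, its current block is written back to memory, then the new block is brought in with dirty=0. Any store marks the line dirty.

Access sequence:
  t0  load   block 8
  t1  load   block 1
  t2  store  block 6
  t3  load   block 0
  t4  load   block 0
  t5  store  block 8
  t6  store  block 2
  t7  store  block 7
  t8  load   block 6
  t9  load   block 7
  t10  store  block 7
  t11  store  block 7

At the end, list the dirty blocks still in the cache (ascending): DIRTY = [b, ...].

  0 | R B8 → L2 miss [-]
  1 | R B1 → L1 miss [-]
  2 | W B6 → L0 miss [D]
  3 | R B0 → L0 miss wb→B6 [-]
  4 | R B0 → L0 hit [-]
  5 | W B8 → L2 hit [D]
  6 | W B2 → L2 miss wb→B8 [D]
  7 | W B7 → L1 miss [D]
  8 | R B6 → L0 miss [-]
  9 | R B7 → L1 hit [D]
  10 | W B7 → L1 hit [D]
  11 | W B7 → L1 hit [D]

DIRTY = [2, 7]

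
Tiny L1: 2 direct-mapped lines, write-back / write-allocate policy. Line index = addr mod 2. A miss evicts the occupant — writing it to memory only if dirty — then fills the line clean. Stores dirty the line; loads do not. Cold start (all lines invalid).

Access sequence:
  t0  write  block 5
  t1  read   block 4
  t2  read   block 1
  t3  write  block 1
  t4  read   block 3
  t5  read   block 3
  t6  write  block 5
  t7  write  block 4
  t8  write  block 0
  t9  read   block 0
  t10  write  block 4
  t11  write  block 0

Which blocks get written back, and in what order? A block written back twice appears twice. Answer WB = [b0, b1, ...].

WB = [5, 1, 4, 0, 4]

0: W B5 → L1 miss [D]
1: R B4 → L0 miss [-]
2: R B1 → L1 miss wb→B5 [-]
3: W B1 → L1 hit [D]
4: R B3 → L1 miss wb→B1 [-]
5: R B3 → L1 hit [-]
6: W B5 → L1 miss [D]
7: W B4 → L0 hit [D]
8: W B0 → L0 miss wb→B4 [D]
9: R B0 → L0 hit [D]
10: W B4 → L0 miss wb→B0 [D]
11: W B0 → L0 miss wb→B4 [D]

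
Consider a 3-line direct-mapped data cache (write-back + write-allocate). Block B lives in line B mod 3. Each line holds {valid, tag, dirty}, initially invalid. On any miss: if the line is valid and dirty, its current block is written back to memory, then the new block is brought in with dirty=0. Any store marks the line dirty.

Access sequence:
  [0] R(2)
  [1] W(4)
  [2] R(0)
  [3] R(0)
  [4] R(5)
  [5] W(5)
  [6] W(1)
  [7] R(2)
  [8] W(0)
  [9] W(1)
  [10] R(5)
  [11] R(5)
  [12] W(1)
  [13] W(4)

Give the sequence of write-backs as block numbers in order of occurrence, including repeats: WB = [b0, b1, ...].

  0 | R B2 → L2 miss [-]
  1 | W B4 → L1 miss [D]
  2 | R B0 → L0 miss [-]
  3 | R B0 → L0 hit [-]
  4 | R B5 → L2 miss [-]
  5 | W B5 → L2 hit [D]
  6 | W B1 → L1 miss wb→B4 [D]
  7 | R B2 → L2 miss wb→B5 [-]
  8 | W B0 → L0 hit [D]
  9 | W B1 → L1 hit [D]
  10 | R B5 → L2 miss [-]
  11 | R B5 → L2 hit [-]
  12 | W B1 → L1 hit [D]
  13 | W B4 → L1 miss wb→B1 [D]

WB = [4, 5, 1]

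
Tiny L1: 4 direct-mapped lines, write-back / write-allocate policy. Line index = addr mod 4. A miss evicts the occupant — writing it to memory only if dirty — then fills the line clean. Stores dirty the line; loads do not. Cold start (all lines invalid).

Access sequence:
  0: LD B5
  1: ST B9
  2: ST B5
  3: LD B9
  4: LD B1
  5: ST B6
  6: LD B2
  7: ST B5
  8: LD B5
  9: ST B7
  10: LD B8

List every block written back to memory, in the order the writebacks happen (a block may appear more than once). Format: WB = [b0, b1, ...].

WB = [9, 5, 6]

0: R B5 -> L1 miss  d=-]
1: W B9 -> L1 miss  d=D]
2: W B5 -> L1 miss wb->B9  d=D]
3: R B9 -> L1 miss wb->B5  d=-]
4: R B1 -> L1 miss  d=-]
5: W B6 -> L2 miss  d=D]
6: R B2 -> L2 miss wb->B6  d=-]
7: W B5 -> L1 miss  d=D]
8: R B5 -> L1 hit  d=D]
9: W B7 -> L3 miss  d=D]
10: R B8 -> L0 miss  d=-]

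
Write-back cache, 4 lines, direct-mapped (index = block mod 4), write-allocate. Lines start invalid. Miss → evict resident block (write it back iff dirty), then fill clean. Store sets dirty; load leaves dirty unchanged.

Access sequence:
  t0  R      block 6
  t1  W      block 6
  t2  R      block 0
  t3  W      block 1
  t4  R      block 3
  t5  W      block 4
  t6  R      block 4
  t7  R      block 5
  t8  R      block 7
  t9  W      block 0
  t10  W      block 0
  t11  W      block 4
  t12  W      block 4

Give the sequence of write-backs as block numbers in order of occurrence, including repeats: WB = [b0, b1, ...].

WB = [1, 4, 0]

  0 | R B6 → L2 miss [-]
  1 | W B6 → L2 hit [D]
  2 | R B0 → L0 miss [-]
  3 | W B1 → L1 miss [D]
  4 | R B3 → L3 miss [-]
  5 | W B4 → L0 miss [D]
  6 | R B4 → L0 hit [D]
  7 | R B5 → L1 miss wb→B1 [-]
  8 | R B7 → L3 miss [-]
  9 | W B0 → L0 miss wb→B4 [D]
  10 | W B0 → L0 hit [D]
  11 | W B4 → L0 miss wb→B0 [D]
  12 | W B4 → L0 hit [D]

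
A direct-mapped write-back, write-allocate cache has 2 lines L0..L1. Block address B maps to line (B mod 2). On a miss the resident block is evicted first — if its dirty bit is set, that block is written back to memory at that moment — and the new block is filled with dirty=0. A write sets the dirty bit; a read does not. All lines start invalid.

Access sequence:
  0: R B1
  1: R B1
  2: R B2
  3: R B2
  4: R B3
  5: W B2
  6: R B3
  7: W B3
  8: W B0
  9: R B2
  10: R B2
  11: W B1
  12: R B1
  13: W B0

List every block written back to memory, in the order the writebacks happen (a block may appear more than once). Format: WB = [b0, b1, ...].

  0 | R B1 → L1 miss [-]
  1 | R B1 → L1 hit [-]
  2 | R B2 → L0 miss [-]
  3 | R B2 → L0 hit [-]
  4 | R B3 → L1 miss [-]
  5 | W B2 → L0 hit [D]
  6 | R B3 → L1 hit [-]
  7 | W B3 → L1 hit [D]
  8 | W B0 → L0 miss wb→B2 [D]
  9 | R B2 → L0 miss wb→B0 [-]
  10 | R B2 → L0 hit [-]
  11 | W B1 → L1 miss wb→B3 [D]
  12 | R B1 → L1 hit [D]
  13 | W B0 → L0 miss [D]

WB = [2, 0, 3]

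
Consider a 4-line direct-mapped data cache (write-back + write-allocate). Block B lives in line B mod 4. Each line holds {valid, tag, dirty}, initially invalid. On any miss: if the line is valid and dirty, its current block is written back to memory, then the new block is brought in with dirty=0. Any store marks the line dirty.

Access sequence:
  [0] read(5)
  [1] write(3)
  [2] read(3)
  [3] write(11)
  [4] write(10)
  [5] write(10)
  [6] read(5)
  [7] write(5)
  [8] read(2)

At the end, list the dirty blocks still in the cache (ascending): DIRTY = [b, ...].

DIRTY = [5, 11]

0: R B5 -> L1 miss  d=-]
1: W B3 -> L3 miss  d=D]
2: R B3 -> L3 hit  d=D]
3: W B11 -> L3 miss wb->B3  d=D]
4: W B10 -> L2 miss  d=D]
5: W B10 -> L2 hit  d=D]
6: R B5 -> L1 hit  d=-]
7: W B5 -> L1 hit  d=D]
8: R B2 -> L2 miss wb->B10  d=-]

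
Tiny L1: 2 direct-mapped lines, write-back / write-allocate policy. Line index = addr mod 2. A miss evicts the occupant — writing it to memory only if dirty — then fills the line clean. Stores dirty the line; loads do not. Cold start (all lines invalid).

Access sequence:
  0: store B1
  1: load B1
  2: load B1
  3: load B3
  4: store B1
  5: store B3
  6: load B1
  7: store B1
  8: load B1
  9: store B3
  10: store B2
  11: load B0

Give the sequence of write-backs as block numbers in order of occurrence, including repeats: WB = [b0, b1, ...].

WB = [1, 1, 3, 1, 2]

  0 | W B1 → L1 miss [D]
  1 | R B1 → L1 hit [D]
  2 | R B1 → L1 hit [D]
  3 | R B3 → L1 miss wb→B1 [-]
  4 | W B1 → L1 miss [D]
  5 | W B3 → L1 miss wb→B1 [D]
  6 | R B1 → L1 miss wb→B3 [-]
  7 | W B1 → L1 hit [D]
  8 | R B1 → L1 hit [D]
  9 | W B3 → L1 miss wb→B1 [D]
  10 | W B2 → L0 miss [D]
  11 | R B0 → L0 miss wb→B2 [-]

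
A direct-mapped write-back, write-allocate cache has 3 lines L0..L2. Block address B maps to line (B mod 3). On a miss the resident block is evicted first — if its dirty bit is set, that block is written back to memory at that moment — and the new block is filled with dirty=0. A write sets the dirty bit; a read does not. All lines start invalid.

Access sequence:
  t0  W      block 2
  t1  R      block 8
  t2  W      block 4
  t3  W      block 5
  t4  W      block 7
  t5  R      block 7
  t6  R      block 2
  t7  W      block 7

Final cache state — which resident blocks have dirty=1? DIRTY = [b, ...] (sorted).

DIRTY = [7]

0: W B2 -> L2 miss  d=D]
1: R B8 -> L2 miss wb->B2  d=-]
2: W B4 -> L1 miss  d=D]
3: W B5 -> L2 miss  d=D]
4: W B7 -> L1 miss wb->B4  d=D]
5: R B7 -> L1 hit  d=D]
6: R B2 -> L2 miss wb->B5  d=-]
7: W B7 -> L1 hit  d=D]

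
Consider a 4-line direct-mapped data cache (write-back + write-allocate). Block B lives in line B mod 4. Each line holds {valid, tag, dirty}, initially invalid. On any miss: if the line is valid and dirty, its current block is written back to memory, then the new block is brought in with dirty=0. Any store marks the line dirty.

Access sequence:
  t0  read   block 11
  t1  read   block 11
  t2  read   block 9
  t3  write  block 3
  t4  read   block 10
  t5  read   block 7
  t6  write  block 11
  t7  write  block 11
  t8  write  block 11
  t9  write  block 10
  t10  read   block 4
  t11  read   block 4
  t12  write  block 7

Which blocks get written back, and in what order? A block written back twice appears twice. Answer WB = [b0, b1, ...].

WB = [3, 11]

  0 | R B11 → L3 miss [-]
  1 | R B11 → L3 hit [-]
  2 | R B9 → L1 miss [-]
  3 | W B3 → L3 miss [D]
  4 | R B10 → L2 miss [-]
  5 | R B7 → L3 miss wb→B3 [-]
  6 | W B11 → L3 miss [D]
  7 | W B11 → L3 hit [D]
  8 | W B11 → L3 hit [D]
  9 | W B10 → L2 hit [D]
  10 | R B4 → L0 miss [-]
  11 | R B4 → L0 hit [-]
  12 | W B7 → L3 miss wb→B11 [D]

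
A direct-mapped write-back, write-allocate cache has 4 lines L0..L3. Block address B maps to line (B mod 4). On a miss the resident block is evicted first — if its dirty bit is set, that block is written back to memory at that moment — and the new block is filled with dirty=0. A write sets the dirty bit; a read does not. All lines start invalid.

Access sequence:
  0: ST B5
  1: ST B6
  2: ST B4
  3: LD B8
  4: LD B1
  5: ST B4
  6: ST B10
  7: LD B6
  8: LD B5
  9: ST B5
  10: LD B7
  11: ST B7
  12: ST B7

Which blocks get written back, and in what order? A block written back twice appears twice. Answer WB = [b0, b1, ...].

WB = [4, 5, 6, 10]

0: W B5 → L1 miss [D]
1: W B6 → L2 miss [D]
2: W B4 → L0 miss [D]
3: R B8 → L0 miss wb→B4 [-]
4: R B1 → L1 miss wb→B5 [-]
5: W B4 → L0 miss [D]
6: W B10 → L2 miss wb→B6 [D]
7: R B6 → L2 miss wb→B10 [-]
8: R B5 → L1 miss [-]
9: W B5 → L1 hit [D]
10: R B7 → L3 miss [-]
11: W B7 → L3 hit [D]
12: W B7 → L3 hit [D]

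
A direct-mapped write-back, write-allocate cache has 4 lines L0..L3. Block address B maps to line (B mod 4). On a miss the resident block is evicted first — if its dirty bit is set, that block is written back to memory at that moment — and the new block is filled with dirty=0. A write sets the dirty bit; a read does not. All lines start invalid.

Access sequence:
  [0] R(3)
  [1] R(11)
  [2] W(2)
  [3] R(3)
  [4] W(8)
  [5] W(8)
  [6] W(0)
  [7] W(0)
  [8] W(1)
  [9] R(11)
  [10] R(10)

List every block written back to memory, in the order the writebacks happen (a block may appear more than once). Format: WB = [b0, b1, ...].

WB = [8, 2]

  0 | R B3 → L3 miss [-]
  1 | R B11 → L3 miss [-]
  2 | W B2 → L2 miss [D]
  3 | R B3 → L3 miss [-]
  4 | W B8 → L0 miss [D]
  5 | W B8 → L0 hit [D]
  6 | W B0 → L0 miss wb→B8 [D]
  7 | W B0 → L0 hit [D]
  8 | W B1 → L1 miss [D]
  9 | R B11 → L3 miss [-]
  10 | R B10 → L2 miss wb→B2 [-]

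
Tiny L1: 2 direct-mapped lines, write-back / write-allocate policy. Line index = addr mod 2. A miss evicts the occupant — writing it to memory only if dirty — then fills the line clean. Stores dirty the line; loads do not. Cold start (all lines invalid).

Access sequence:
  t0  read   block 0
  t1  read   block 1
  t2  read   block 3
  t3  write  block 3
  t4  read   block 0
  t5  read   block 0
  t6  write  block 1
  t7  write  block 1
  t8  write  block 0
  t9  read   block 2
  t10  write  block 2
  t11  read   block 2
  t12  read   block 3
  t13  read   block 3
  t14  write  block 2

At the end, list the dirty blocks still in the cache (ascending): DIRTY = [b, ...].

DIRTY = [2]

  0 | R B0 → L0 miss [-]
  1 | R B1 → L1 miss [-]
  2 | R B3 → L1 miss [-]
  3 | W B3 → L1 hit [D]
  4 | R B0 → L0 hit [-]
  5 | R B0 → L0 hit [-]
  6 | W B1 → L1 miss wb→B3 [D]
  7 | W B1 → L1 hit [D]
  8 | W B0 → L0 hit [D]
  9 | R B2 → L0 miss wb→B0 [-]
  10 | W B2 → L0 hit [D]
  11 | R B2 → L0 hit [D]
  12 | R B3 → L1 miss wb→B1 [-]
  13 | R B3 → L1 hit [-]
  14 | W B2 → L0 hit [D]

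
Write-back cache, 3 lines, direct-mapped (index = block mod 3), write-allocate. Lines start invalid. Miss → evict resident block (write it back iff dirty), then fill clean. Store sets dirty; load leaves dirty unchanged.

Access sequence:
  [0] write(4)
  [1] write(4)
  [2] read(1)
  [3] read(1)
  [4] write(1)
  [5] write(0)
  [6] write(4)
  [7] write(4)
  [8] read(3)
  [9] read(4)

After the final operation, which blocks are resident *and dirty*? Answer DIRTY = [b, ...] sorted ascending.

DIRTY = [4]

  0 | W B4 → L1 miss [D]
  1 | W B4 → L1 hit [D]
  2 | R B1 → L1 miss wb→B4 [-]
  3 | R B1 → L1 hit [-]
  4 | W B1 → L1 hit [D]
  5 | W B0 → L0 miss [D]
  6 | W B4 → L1 miss wb→B1 [D]
  7 | W B4 → L1 hit [D]
  8 | R B3 → L0 miss wb→B0 [-]
  9 | R B4 → L1 hit [D]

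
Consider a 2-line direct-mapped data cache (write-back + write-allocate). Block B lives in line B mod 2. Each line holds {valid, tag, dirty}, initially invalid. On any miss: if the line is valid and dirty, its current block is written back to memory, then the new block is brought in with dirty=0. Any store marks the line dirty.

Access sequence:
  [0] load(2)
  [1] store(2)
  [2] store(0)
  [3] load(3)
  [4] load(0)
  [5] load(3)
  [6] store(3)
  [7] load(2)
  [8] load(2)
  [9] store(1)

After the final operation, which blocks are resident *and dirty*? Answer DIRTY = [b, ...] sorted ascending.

DIRTY = [1]

0: R B2 → L0 miss [-]
1: W B2 → L0 hit [D]
2: W B0 → L0 miss wb→B2 [D]
3: R B3 → L1 miss [-]
4: R B0 → L0 hit [D]
5: R B3 → L1 hit [-]
6: W B3 → L1 hit [D]
7: R B2 → L0 miss wb→B0 [-]
8: R B2 → L0 hit [-]
9: W B1 → L1 miss wb→B3 [D]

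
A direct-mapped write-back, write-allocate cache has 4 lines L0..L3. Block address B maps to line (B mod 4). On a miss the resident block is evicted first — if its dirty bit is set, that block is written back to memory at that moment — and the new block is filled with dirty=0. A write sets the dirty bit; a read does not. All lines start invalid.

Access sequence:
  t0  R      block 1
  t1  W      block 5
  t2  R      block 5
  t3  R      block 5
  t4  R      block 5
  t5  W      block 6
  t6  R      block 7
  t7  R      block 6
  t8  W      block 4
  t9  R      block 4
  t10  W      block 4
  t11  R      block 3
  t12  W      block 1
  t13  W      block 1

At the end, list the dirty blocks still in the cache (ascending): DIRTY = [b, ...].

DIRTY = [1, 4, 6]

0: R B1 -> L1 miss  d=-]
1: W B5 -> L1 miss  d=D]
2: R B5 -> L1 hit  d=D]
3: R B5 -> L1 hit  d=D]
4: R B5 -> L1 hit  d=D]
5: W B6 -> L2 miss  d=D]
6: R B7 -> L3 miss  d=-]
7: R B6 -> L2 hit  d=D]
8: W B4 -> L0 miss  d=D]
9: R B4 -> L0 hit  d=D]
10: W B4 -> L0 hit  d=D]
11: R B3 -> L3 miss  d=-]
12: W B1 -> L1 miss wb->B5  d=D]
13: W B1 -> L1 hit  d=D]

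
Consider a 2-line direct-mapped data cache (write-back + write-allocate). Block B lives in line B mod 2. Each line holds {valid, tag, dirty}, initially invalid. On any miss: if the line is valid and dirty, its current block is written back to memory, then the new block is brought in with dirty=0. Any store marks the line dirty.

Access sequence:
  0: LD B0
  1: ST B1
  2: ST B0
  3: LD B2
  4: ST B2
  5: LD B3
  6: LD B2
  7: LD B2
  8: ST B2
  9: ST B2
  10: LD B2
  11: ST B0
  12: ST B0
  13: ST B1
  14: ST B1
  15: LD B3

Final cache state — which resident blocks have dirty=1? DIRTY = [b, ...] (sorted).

DIRTY = [0]

0: R B0 → L0 miss [-]
1: W B1 → L1 miss [D]
2: W B0 → L0 hit [D]
3: R B2 → L0 miss wb→B0 [-]
4: W B2 → L0 hit [D]
5: R B3 → L1 miss wb→B1 [-]
6: R B2 → L0 hit [D]
7: R B2 → L0 hit [D]
8: W B2 → L0 hit [D]
9: W B2 → L0 hit [D]
10: R B2 → L0 hit [D]
11: W B0 → L0 miss wb→B2 [D]
12: W B0 → L0 hit [D]
13: W B1 → L1 miss [D]
14: W B1 → L1 hit [D]
15: R B3 → L1 miss wb→B1 [-]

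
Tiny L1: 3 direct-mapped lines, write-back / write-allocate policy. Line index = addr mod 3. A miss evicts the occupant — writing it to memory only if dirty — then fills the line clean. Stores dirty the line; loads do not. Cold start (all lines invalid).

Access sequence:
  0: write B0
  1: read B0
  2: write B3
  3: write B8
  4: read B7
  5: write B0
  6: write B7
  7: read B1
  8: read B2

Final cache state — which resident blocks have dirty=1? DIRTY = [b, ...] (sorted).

0: W B0 -> L0 miss  d=D]
1: R B0 -> L0 hit  d=D]
2: W B3 -> L0 miss wb->B0  d=D]
3: W B8 -> L2 miss  d=D]
4: R B7 -> L1 miss  d=-]
5: W B0 -> L0 miss wb->B3  d=D]
6: W B7 -> L1 hit  d=D]
7: R B1 -> L1 miss wb->B7  d=-]
8: R B2 -> L2 miss wb->B8  d=-]

DIRTY = [0]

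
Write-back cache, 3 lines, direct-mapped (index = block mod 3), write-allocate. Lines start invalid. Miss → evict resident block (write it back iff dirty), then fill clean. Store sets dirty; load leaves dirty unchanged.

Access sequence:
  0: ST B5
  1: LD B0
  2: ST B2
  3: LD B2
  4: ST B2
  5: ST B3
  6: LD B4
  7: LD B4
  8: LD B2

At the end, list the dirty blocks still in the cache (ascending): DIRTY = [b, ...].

0: W B5 -> L2 miss  d=D]
1: R B0 -> L0 miss  d=-]
2: W B2 -> L2 miss wb->B5  d=D]
3: R B2 -> L2 hit  d=D]
4: W B2 -> L2 hit  d=D]
5: W B3 -> L0 miss  d=D]
6: R B4 -> L1 miss  d=-]
7: R B4 -> L1 hit  d=-]
8: R B2 -> L2 hit  d=D]

DIRTY = [2, 3]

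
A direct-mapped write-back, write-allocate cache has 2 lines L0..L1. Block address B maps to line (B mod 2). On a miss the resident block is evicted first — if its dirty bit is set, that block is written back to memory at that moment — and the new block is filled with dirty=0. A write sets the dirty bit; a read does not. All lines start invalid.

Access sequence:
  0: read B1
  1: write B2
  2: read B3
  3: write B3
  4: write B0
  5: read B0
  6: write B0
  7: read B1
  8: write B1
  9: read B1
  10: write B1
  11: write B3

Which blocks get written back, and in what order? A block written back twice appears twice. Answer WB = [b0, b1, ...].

  0 | R B1 → L1 miss [-]
  1 | W B2 → L0 miss [D]
  2 | R B3 → L1 miss [-]
  3 | W B3 → L1 hit [D]
  4 | W B0 → L0 miss wb→B2 [D]
  5 | R B0 → L0 hit [D]
  6 | W B0 → L0 hit [D]
  7 | R B1 → L1 miss wb→B3 [-]
  8 | W B1 → L1 hit [D]
  9 | R B1 → L1 hit [D]
  10 | W B1 → L1 hit [D]
  11 | W B3 → L1 miss wb→B1 [D]

WB = [2, 3, 1]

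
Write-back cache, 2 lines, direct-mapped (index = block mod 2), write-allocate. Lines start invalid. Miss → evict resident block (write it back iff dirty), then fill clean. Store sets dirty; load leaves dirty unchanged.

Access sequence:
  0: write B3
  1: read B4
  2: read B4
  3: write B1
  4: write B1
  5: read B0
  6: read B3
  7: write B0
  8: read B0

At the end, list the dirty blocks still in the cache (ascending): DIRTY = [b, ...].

0: W B3 -> L1 miss  d=D]
1: R B4 -> L0 miss  d=-]
2: R B4 -> L0 hit  d=-]
3: W B1 -> L1 miss wb->B3  d=D]
4: W B1 -> L1 hit  d=D]
5: R B0 -> L0 miss  d=-]
6: R B3 -> L1 miss wb->B1  d=-]
7: W B0 -> L0 hit  d=D]
8: R B0 -> L0 hit  d=D]

DIRTY = [0]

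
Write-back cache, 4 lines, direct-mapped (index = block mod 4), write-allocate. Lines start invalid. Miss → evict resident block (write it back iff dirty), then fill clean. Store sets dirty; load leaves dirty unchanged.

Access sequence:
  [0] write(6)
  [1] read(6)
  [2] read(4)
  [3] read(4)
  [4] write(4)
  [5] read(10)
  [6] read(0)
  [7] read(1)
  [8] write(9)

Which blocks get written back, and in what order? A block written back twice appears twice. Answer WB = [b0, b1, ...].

WB = [6, 4]

0: W B6 → L2 miss [D]
1: R B6 → L2 hit [D]
2: R B4 → L0 miss [-]
3: R B4 → L0 hit [-]
4: W B4 → L0 hit [D]
5: R B10 → L2 miss wb→B6 [-]
6: R B0 → L0 miss wb→B4 [-]
7: R B1 → L1 miss [-]
8: W B9 → L1 miss [D]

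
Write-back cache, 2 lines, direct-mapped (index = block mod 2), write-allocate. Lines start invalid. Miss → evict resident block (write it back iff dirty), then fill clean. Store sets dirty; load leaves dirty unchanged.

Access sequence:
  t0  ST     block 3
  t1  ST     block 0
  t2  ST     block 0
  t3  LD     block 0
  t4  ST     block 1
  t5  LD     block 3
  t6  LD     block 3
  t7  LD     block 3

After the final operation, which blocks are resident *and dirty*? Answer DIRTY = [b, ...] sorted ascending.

DIRTY = [0]

  0 | W B3 → L1 miss [D]
  1 | W B0 → L0 miss [D]
  2 | W B0 → L0 hit [D]
  3 | R B0 → L0 hit [D]
  4 | W B1 → L1 miss wb→B3 [D]
  5 | R B3 → L1 miss wb→B1 [-]
  6 | R B3 → L1 hit [-]
  7 | R B3 → L1 hit [-]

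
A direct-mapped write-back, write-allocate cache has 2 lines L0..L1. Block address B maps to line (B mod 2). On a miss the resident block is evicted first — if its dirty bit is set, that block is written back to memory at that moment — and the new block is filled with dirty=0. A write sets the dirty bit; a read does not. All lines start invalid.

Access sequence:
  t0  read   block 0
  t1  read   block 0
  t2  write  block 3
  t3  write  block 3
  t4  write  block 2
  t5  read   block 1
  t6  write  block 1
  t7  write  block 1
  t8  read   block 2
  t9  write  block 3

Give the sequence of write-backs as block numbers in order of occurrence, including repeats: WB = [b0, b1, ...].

  0 | R B0 → L0 miss [-]
  1 | R B0 → L0 hit [-]
  2 | W B3 → L1 miss [D]
  3 | W B3 → L1 hit [D]
  4 | W B2 → L0 miss [D]
  5 | R B1 → L1 miss wb→B3 [-]
  6 | W B1 → L1 hit [D]
  7 | W B1 → L1 hit [D]
  8 | R B2 → L0 hit [D]
  9 | W B3 → L1 miss wb→B1 [D]

WB = [3, 1]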